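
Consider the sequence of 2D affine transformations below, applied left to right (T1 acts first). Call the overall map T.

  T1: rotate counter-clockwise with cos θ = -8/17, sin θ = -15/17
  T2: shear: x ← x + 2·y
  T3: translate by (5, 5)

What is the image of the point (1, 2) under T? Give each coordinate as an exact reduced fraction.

T(p) = (45/17, 54/17)

T1 rotate counter-clockwise with cos θ = -8/17, sin θ = -15/17: (1, 2) → (22/17, -31/17)
T2 shear: x ← x + 2·y: (22/17, -31/17) → (-40/17, -31/17)
T3 translate by (5, 5): (-40/17, -31/17) → (45/17, 54/17)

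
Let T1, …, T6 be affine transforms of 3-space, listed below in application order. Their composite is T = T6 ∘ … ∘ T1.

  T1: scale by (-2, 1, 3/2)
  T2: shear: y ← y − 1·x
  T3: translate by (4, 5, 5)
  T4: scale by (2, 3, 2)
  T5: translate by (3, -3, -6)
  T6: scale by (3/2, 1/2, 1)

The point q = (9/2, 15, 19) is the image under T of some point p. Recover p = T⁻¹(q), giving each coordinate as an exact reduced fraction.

p = (2, 2, 5)

T1 = [-2 0 0 0; 0 1 0 0; 0 0 3/2 0; 0 0 0 1]
T2·T1 = [-2 0 0 0; 2 1 0 0; 0 0 3/2 0; 0 0 0 1]
T3·…·T1 = [-2 0 0 4; 2 1 0 5; 0 0 3/2 5; 0 0 0 1]
T4·…·T1 = [-4 0 0 8; 6 3 0 15; 0 0 3 10; 0 0 0 1]
T5·…·T1 = [-4 0 0 11; 6 3 0 12; 0 0 3 4; 0 0 0 1]
T6·…·T1 = [-6 0 0 33/2; 3 3/2 0 6; 0 0 3 4; 0 0 0 1]
det M = -27; M⁻¹ = [-1/6 0 0 11/4; 1/3 2/3 0 -19/2; 0 0 1/3 -4/3; 0 0 0 1]
M⁻¹ · (9/2, 15, 19)ᵀ = (2, 2, 5)ᵀ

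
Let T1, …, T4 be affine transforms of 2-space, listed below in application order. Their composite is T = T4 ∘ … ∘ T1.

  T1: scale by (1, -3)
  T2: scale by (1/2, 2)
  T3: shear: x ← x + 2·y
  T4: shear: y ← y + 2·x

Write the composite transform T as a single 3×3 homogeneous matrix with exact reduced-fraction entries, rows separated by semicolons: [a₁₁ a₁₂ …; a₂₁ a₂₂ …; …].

T1 = [1 0 0; 0 -3 0; 0 0 1]
T2·T1 = [1/2 0 0; 0 -6 0; 0 0 1]
T3·…·T1 = [1/2 -12 0; 0 -6 0; 0 0 1]
T4·…·T1 = [1/2 -12 0; 1 -30 0; 0 0 1]

T = [1/2 -12 0; 1 -30 0; 0 0 1]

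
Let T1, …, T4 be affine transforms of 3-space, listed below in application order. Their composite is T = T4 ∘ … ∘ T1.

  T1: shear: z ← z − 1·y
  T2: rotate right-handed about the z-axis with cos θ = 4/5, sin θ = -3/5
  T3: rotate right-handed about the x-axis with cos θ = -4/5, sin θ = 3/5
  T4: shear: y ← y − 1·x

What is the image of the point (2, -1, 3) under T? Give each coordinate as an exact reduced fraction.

T(p) = (1, -9/5, -22/5)

T1 shear: z ← z − 1·y: (2, -1, 3) → (2, -1, 4)
T2 rotate right-handed about the z-axis with cos θ = 4/5, sin θ = -3/5: (2, -1, 4) → (1, -2, 4)
T3 rotate right-handed about the x-axis with cos θ = -4/5, sin θ = 3/5: (1, -2, 4) → (1, -4/5, -22/5)
T4 shear: y ← y − 1·x: (1, -4/5, -22/5) → (1, -9/5, -22/5)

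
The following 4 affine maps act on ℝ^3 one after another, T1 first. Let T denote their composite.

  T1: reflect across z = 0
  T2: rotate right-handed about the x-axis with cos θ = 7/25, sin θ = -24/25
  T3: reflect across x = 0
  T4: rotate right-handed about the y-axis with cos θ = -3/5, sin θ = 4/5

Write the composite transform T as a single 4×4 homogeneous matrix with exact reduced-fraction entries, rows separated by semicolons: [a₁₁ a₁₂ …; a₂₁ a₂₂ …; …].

T = [3/5 -96/125 -28/125 0; 0 7/25 -24/25 0; 4/5 72/125 21/125 0; 0 0 0 1]

T1 = [1 0 0 0; 0 1 0 0; 0 0 -1 0; 0 0 0 1]
T2·T1 = [1 0 0 0; 0 7/25 -24/25 0; 0 -24/25 -7/25 0; 0 0 0 1]
T3·…·T1 = [-1 0 0 0; 0 7/25 -24/25 0; 0 -24/25 -7/25 0; 0 0 0 1]
T4·…·T1 = [3/5 -96/125 -28/125 0; 0 7/25 -24/25 0; 4/5 72/125 21/125 0; 0 0 0 1]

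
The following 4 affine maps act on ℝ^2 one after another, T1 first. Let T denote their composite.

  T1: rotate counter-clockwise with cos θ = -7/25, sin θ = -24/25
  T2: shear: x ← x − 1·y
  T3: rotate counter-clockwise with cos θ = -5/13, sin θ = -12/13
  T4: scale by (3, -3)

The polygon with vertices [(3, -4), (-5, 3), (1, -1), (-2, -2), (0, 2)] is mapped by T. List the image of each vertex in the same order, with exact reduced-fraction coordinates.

image vertices: (-489/325, -3288/325), (3444/325, 1773/325), (-402/325, -759/325), (3672/325, -2526/325), (-1434/325, 2022/325)

T1 rotate counter-clockwise with cos θ = -7/25, sin θ = -24/25: (3, -4) → (-117/25, -44/25); (-5, 3) → (107/25, 99/25); (1, -1) → (-31/25, -17/25); (-2, -2) → (-34/25, 62/25); (0, 2) → (48/25, -14/25)
T2 shear: x ← x − 1·y: (-117/25, -44/25) → (-73/25, -44/25); (107/25, 99/25) → (8/25, 99/25); (-31/25, -17/25) → (-14/25, -17/25); (-34/25, 62/25) → (-96/25, 62/25); (48/25, -14/25) → (62/25, -14/25)
T3 rotate counter-clockwise with cos θ = -5/13, sin θ = -12/13: (-73/25, -44/25) → (-163/325, 1096/325); (8/25, 99/25) → (1148/325, -591/325); (-14/25, -17/25) → (-134/325, 253/325); (-96/25, 62/25) → (1224/325, 842/325); (62/25, -14/25) → (-478/325, -674/325)
T4 scale by (3, -3): (-163/325, 1096/325) → (-489/325, -3288/325); (1148/325, -591/325) → (3444/325, 1773/325); (-134/325, 253/325) → (-402/325, -759/325); (1224/325, 842/325) → (3672/325, -2526/325); (-478/325, -674/325) → (-1434/325, 2022/325)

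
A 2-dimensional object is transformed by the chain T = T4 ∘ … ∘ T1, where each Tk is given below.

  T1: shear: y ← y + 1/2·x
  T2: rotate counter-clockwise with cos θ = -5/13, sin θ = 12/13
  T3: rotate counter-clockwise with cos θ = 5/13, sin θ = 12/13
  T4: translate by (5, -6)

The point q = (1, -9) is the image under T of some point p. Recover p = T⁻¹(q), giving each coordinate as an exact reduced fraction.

T1 = [1 0 0; 1/2 1 0; 0 0 1]
T2·T1 = [-11/13 -12/13 0; 19/26 -5/13 0; 0 0 1]
T3·…·T1 = [-1 0 0; -1/2 -1 0; 0 0 1]
T4·…·T1 = [-1 0 5; -1/2 -1 -6; 0 0 1]
det M = 1; M⁻¹ = [-1 0 5; 1/2 -1 -17/2; 0 0 1]
M⁻¹ · (1, -9)ᵀ = (4, 1)ᵀ

p = (4, 1)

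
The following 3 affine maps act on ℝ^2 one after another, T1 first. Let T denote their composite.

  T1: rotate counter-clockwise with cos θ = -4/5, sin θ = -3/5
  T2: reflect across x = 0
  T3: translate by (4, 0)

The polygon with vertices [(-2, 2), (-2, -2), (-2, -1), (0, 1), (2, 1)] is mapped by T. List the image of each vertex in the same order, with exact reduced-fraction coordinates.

image vertices: (6/5, -2/5), (18/5, 14/5), (3, 2), (17/5, -4/5), (5, -2)

T1 rotate counter-clockwise with cos θ = -4/5, sin θ = -3/5: (-2, 2) → (14/5, -2/5); (-2, -2) → (2/5, 14/5); (-2, -1) → (1, 2); (0, 1) → (3/5, -4/5); (2, 1) → (-1, -2)
T2 reflect across x = 0: (14/5, -2/5) → (-14/5, -2/5); (2/5, 14/5) → (-2/5, 14/5); (1, 2) → (-1, 2); (3/5, -4/5) → (-3/5, -4/5); (-1, -2) → (1, -2)
T3 translate by (4, 0): (-14/5, -2/5) → (6/5, -2/5); (-2/5, 14/5) → (18/5, 14/5); (-1, 2) → (3, 2); (-3/5, -4/5) → (17/5, -4/5); (1, -2) → (5, -2)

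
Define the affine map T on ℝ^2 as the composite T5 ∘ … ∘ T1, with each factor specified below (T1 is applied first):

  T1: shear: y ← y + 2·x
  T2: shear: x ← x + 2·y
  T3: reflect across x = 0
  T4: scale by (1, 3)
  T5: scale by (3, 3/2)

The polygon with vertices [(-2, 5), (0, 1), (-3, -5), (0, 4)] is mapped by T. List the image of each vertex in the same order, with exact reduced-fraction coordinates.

image vertices: (0, 9/2), (-6, 9/2), (75, -99/2), (-24, 18)

T1 shear: y ← y + 2·x: (-2, 5) → (-2, 1); (0, 1) → (0, 1); (-3, -5) → (-3, -11); (0, 4) → (0, 4)
T2 shear: x ← x + 2·y: (-2, 1) → (0, 1); (0, 1) → (2, 1); (-3, -11) → (-25, -11); (0, 4) → (8, 4)
T3 reflect across x = 0: (0, 1) → (0, 1); (2, 1) → (-2, 1); (-25, -11) → (25, -11); (8, 4) → (-8, 4)
T4 scale by (1, 3): (0, 1) → (0, 3); (-2, 1) → (-2, 3); (25, -11) → (25, -33); (-8, 4) → (-8, 12)
T5 scale by (3, 3/2): (0, 3) → (0, 9/2); (-2, 3) → (-6, 9/2); (25, -33) → (75, -99/2); (-8, 12) → (-24, 18)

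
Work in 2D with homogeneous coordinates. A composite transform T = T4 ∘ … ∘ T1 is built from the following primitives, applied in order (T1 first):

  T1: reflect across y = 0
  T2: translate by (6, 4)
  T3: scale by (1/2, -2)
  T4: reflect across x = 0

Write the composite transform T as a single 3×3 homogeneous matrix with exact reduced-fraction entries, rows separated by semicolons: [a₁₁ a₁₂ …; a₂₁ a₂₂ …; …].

T = [-1/2 0 -3; 0 2 -8; 0 0 1]

T1 = [1 0 0; 0 -1 0; 0 0 1]
T2·T1 = [1 0 6; 0 -1 4; 0 0 1]
T3·…·T1 = [1/2 0 3; 0 2 -8; 0 0 1]
T4·…·T1 = [-1/2 0 -3; 0 2 -8; 0 0 1]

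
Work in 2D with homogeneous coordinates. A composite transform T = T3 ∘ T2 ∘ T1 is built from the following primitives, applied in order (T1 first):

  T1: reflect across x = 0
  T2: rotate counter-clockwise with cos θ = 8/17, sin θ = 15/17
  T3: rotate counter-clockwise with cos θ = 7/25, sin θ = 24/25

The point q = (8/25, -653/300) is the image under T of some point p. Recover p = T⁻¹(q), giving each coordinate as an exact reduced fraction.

T1 = [-1 0 0; 0 1 0; 0 0 1]
T2·T1 = [-8/17 -15/17 0; -15/17 8/17 0; 0 0 1]
T3·…·T1 = [304/425 -297/425 0; -297/425 -304/425 0; 0 0 1]
det M = -1; M⁻¹ = [304/425 -297/425 0; -297/425 -304/425 0; 0 0 1]
M⁻¹ · (8/25, -653/300)ᵀ = (7/4, 4/3)ᵀ

p = (7/4, 4/3)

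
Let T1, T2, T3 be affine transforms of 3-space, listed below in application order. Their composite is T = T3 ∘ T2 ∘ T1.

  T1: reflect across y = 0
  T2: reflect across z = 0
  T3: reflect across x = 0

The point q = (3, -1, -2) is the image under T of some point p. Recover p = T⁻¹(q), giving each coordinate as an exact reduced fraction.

T1 = [1 0 0 0; 0 -1 0 0; 0 0 1 0; 0 0 0 1]
T2·T1 = [1 0 0 0; 0 -1 0 0; 0 0 -1 0; 0 0 0 1]
T3·…·T1 = [-1 0 0 0; 0 -1 0 0; 0 0 -1 0; 0 0 0 1]
det M = -1; M⁻¹ = [-1 0 0 0; 0 -1 0 0; 0 0 -1 0; 0 0 0 1]
M⁻¹ · (3, -1, -2)ᵀ = (-3, 1, 2)ᵀ

p = (-3, 1, 2)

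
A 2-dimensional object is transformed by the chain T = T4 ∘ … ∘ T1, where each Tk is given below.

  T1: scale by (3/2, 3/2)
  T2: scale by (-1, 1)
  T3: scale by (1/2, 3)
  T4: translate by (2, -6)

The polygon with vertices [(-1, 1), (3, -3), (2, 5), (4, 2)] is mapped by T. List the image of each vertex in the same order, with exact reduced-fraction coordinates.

T1 scale by (3/2, 3/2): (-1, 1) → (-3/2, 3/2); (3, -3) → (9/2, -9/2); (2, 5) → (3, 15/2); (4, 2) → (6, 3)
T2 scale by (-1, 1): (-3/2, 3/2) → (3/2, 3/2); (9/2, -9/2) → (-9/2, -9/2); (3, 15/2) → (-3, 15/2); (6, 3) → (-6, 3)
T3 scale by (1/2, 3): (3/2, 3/2) → (3/4, 9/2); (-9/2, -9/2) → (-9/4, -27/2); (-3, 15/2) → (-3/2, 45/2); (-6, 3) → (-3, 9)
T4 translate by (2, -6): (3/4, 9/2) → (11/4, -3/2); (-9/4, -27/2) → (-1/4, -39/2); (-3/2, 45/2) → (1/2, 33/2); (-3, 9) → (-1, 3)

image vertices: (11/4, -3/2), (-1/4, -39/2), (1/2, 33/2), (-1, 3)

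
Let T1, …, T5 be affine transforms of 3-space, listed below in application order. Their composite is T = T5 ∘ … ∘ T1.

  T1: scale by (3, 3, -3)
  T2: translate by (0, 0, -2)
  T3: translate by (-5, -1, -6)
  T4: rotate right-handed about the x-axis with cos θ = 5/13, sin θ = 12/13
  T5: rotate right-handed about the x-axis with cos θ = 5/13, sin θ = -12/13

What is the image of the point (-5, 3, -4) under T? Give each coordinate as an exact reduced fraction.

T1 scale by (3, 3, -3): (-5, 3, -4) → (-15, 9, 12)
T2 translate by (0, 0, -2): (-15, 9, 12) → (-15, 9, 10)
T3 translate by (-5, -1, -6): (-15, 9, 10) → (-20, 8, 4)
T4 rotate right-handed about the x-axis with cos θ = 5/13, sin θ = 12/13: (-20, 8, 4) → (-20, -8/13, 116/13)
T5 rotate right-handed about the x-axis with cos θ = 5/13, sin θ = -12/13: (-20, -8/13, 116/13) → (-20, 8, 4)

T(p) = (-20, 8, 4)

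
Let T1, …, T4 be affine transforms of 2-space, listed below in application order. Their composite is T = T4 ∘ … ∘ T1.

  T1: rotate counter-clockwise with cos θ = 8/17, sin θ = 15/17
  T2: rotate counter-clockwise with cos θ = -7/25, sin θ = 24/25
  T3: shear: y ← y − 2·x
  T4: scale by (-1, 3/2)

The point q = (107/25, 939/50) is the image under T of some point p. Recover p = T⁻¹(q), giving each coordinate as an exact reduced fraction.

T1 = [8/17 -15/17 0; 15/17 8/17 0; 0 0 1]
T2·T1 = [-416/425 -87/425 0; 87/425 -416/425 0; 0 0 1]
T3·…·T1 = [-416/425 -87/425 0; 919/425 -242/425 0; 0 0 1]
T4·…·T1 = [416/425 87/425 0; 2757/850 -363/425 0; 0 0 1]
det M = -3/2; M⁻¹ = [242/425 58/425 0; 919/425 -832/1275 0; 0 0 1]
M⁻¹ · (107/25, 939/50)ᵀ = (5, -3)ᵀ

p = (5, -3)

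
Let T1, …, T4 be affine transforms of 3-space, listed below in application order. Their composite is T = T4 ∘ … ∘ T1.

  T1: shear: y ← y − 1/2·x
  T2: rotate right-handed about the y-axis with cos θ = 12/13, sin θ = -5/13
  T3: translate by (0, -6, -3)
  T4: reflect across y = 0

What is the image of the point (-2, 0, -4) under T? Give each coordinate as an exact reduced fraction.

T1 shear: y ← y − 1/2·x: (-2, 0, -4) → (-2, 1, -4)
T2 rotate right-handed about the y-axis with cos θ = 12/13, sin θ = -5/13: (-2, 1, -4) → (-4/13, 1, -58/13)
T3 translate by (0, -6, -3): (-4/13, 1, -58/13) → (-4/13, -5, -97/13)
T4 reflect across y = 0: (-4/13, -5, -97/13) → (-4/13, 5, -97/13)

T(p) = (-4/13, 5, -97/13)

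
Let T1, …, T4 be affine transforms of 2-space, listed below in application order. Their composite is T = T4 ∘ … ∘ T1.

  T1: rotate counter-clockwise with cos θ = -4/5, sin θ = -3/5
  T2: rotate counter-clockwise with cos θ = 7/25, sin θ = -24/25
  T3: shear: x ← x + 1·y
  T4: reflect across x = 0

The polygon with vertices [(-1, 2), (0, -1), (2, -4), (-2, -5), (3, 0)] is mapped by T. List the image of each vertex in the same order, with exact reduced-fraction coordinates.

image vertices: (13/5, -11/5), (-7/5, 4/5), (-26/5, 22/5), (-37/5, 14/5), (3/5, 9/5)

T1 rotate counter-clockwise with cos θ = -4/5, sin θ = -3/5: (-1, 2) → (2, -1); (0, -1) → (-3/5, 4/5); (2, -4) → (-4, 2); (-2, -5) → (-7/5, 26/5); (3, 0) → (-12/5, -9/5)
T2 rotate counter-clockwise with cos θ = 7/25, sin θ = -24/25: (2, -1) → (-2/5, -11/5); (-3/5, 4/5) → (3/5, 4/5); (-4, 2) → (4/5, 22/5); (-7/5, 26/5) → (23/5, 14/5); (-12/5, -9/5) → (-12/5, 9/5)
T3 shear: x ← x + 1·y: (-2/5, -11/5) → (-13/5, -11/5); (3/5, 4/5) → (7/5, 4/5); (4/5, 22/5) → (26/5, 22/5); (23/5, 14/5) → (37/5, 14/5); (-12/5, 9/5) → (-3/5, 9/5)
T4 reflect across x = 0: (-13/5, -11/5) → (13/5, -11/5); (7/5, 4/5) → (-7/5, 4/5); (26/5, 22/5) → (-26/5, 22/5); (37/5, 14/5) → (-37/5, 14/5); (-3/5, 9/5) → (3/5, 9/5)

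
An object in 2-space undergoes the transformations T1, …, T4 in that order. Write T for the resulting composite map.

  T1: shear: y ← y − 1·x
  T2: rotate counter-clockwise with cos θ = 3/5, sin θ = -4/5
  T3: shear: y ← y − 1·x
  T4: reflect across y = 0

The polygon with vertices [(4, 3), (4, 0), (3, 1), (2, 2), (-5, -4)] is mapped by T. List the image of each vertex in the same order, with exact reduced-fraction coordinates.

image vertices: (8/5, 27/5), (-4/5, 24/5), (1/5, 19/5), (6/5, 14/5), (-11/5, -34/5)

T1 shear: y ← y − 1·x: (4, 3) → (4, -1); (4, 0) → (4, -4); (3, 1) → (3, -2); (2, 2) → (2, 0); (-5, -4) → (-5, 1)
T2 rotate counter-clockwise with cos θ = 3/5, sin θ = -4/5: (4, -1) → (8/5, -19/5); (4, -4) → (-4/5, -28/5); (3, -2) → (1/5, -18/5); (2, 0) → (6/5, -8/5); (-5, 1) → (-11/5, 23/5)
T3 shear: y ← y − 1·x: (8/5, -19/5) → (8/5, -27/5); (-4/5, -28/5) → (-4/5, -24/5); (1/5, -18/5) → (1/5, -19/5); (6/5, -8/5) → (6/5, -14/5); (-11/5, 23/5) → (-11/5, 34/5)
T4 reflect across y = 0: (8/5, -27/5) → (8/5, 27/5); (-4/5, -24/5) → (-4/5, 24/5); (1/5, -19/5) → (1/5, 19/5); (6/5, -14/5) → (6/5, 14/5); (-11/5, 34/5) → (-11/5, -34/5)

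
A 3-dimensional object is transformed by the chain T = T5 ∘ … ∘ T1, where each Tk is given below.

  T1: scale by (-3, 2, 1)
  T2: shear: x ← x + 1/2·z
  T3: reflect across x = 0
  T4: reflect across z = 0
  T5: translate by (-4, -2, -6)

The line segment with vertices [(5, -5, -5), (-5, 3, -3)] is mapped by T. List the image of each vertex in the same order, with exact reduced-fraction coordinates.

image vertices: (27/2, -12, -1), (-35/2, 4, -3)

T1 scale by (-3, 2, 1): (5, -5, -5) → (-15, -10, -5); (-5, 3, -3) → (15, 6, -3)
T2 shear: x ← x + 1/2·z: (-15, -10, -5) → (-35/2, -10, -5); (15, 6, -3) → (27/2, 6, -3)
T3 reflect across x = 0: (-35/2, -10, -5) → (35/2, -10, -5); (27/2, 6, -3) → (-27/2, 6, -3)
T4 reflect across z = 0: (35/2, -10, -5) → (35/2, -10, 5); (-27/2, 6, -3) → (-27/2, 6, 3)
T5 translate by (-4, -2, -6): (35/2, -10, 5) → (27/2, -12, -1); (-27/2, 6, 3) → (-35/2, 4, -3)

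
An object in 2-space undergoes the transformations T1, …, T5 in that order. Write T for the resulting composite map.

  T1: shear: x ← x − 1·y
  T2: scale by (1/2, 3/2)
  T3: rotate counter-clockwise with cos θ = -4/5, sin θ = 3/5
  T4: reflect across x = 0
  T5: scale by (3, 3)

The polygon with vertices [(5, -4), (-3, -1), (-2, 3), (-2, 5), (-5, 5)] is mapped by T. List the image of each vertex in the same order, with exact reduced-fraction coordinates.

image vertices: (0, 45/2), (-51/10, 9/5), (21/10, -153/10), (51/10, -243/10), (3/2, -27)

T1 shear: x ← x − 1·y: (5, -4) → (9, -4); (-3, -1) → (-2, -1); (-2, 3) → (-5, 3); (-2, 5) → (-7, 5); (-5, 5) → (-10, 5)
T2 scale by (1/2, 3/2): (9, -4) → (9/2, -6); (-2, -1) → (-1, -3/2); (-5, 3) → (-5/2, 9/2); (-7, 5) → (-7/2, 15/2); (-10, 5) → (-5, 15/2)
T3 rotate counter-clockwise with cos θ = -4/5, sin θ = 3/5: (9/2, -6) → (0, 15/2); (-1, -3/2) → (17/10, 3/5); (-5/2, 9/2) → (-7/10, -51/10); (-7/2, 15/2) → (-17/10, -81/10); (-5, 15/2) → (-1/2, -9)
T4 reflect across x = 0: (0, 15/2) → (0, 15/2); (17/10, 3/5) → (-17/10, 3/5); (-7/10, -51/10) → (7/10, -51/10); (-17/10, -81/10) → (17/10, -81/10); (-1/2, -9) → (1/2, -9)
T5 scale by (3, 3): (0, 15/2) → (0, 45/2); (-17/10, 3/5) → (-51/10, 9/5); (7/10, -51/10) → (21/10, -153/10); (17/10, -81/10) → (51/10, -243/10); (1/2, -9) → (3/2, -27)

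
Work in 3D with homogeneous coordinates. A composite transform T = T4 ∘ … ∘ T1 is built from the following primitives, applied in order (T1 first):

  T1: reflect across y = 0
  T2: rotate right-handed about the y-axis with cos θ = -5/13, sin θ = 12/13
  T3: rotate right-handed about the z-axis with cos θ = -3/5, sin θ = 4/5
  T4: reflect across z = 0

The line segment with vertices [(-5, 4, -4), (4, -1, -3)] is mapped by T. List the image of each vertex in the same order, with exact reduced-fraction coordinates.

T1 reflect across y = 0: (-5, 4, -4) → (-5, -4, -4); (4, -1, -3) → (4, 1, -3)
T2 rotate right-handed about the y-axis with cos θ = -5/13, sin θ = 12/13: (-5, -4, -4) → (-23/13, -4, 80/13); (4, 1, -3) → (-56/13, 1, -33/13)
T3 rotate right-handed about the z-axis with cos θ = -3/5, sin θ = 4/5: (-23/13, -4, 80/13) → (277/65, 64/65, 80/13); (-56/13, 1, -33/13) → (116/65, -263/65, -33/13)
T4 reflect across z = 0: (277/65, 64/65, 80/13) → (277/65, 64/65, -80/13); (116/65, -263/65, -33/13) → (116/65, -263/65, 33/13)

image vertices: (277/65, 64/65, -80/13), (116/65, -263/65, 33/13)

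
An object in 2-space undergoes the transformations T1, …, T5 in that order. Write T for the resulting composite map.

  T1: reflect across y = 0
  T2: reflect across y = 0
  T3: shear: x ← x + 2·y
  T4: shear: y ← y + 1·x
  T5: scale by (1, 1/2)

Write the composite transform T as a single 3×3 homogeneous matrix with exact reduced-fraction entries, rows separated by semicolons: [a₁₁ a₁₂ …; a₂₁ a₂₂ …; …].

T = [1 2 0; 1/2 3/2 0; 0 0 1]

T1 = [1 0 0; 0 -1 0; 0 0 1]
T2·T1 = [1 0 0; 0 1 0; 0 0 1]
T3·…·T1 = [1 2 0; 0 1 0; 0 0 1]
T4·…·T1 = [1 2 0; 1 3 0; 0 0 1]
T5·…·T1 = [1 2 0; 1/2 3/2 0; 0 0 1]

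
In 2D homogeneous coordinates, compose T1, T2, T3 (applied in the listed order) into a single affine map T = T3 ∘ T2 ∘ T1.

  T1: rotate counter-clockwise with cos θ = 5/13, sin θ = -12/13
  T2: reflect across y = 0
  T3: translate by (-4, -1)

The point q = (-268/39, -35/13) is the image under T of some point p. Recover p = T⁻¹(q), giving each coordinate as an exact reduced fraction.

T1 = [5/13 12/13 0; -12/13 5/13 0; 0 0 1]
T2·T1 = [5/13 12/13 0; 12/13 -5/13 0; 0 0 1]
T3·…·T1 = [5/13 12/13 -4; 12/13 -5/13 -1; 0 0 1]
det M = -1; M⁻¹ = [5/13 12/13 32/13; 12/13 -5/13 43/13; 0 0 1]
M⁻¹ · (-268/39, -35/13)ᵀ = (-8/3, -2)ᵀ

p = (-8/3, -2)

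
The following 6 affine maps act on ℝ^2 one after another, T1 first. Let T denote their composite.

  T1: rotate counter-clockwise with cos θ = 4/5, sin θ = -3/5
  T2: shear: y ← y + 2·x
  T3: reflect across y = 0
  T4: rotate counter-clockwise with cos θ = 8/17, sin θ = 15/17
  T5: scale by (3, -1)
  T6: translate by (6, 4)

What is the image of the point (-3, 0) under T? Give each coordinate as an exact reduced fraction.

T(p) = (-453/85, 80/17)

T1 rotate counter-clockwise with cos θ = 4/5, sin θ = -3/5: (-3, 0) → (-12/5, 9/5)
T2 shear: y ← y + 2·x: (-12/5, 9/5) → (-12/5, -3)
T3 reflect across y = 0: (-12/5, -3) → (-12/5, 3)
T4 rotate counter-clockwise with cos θ = 8/17, sin θ = 15/17: (-12/5, 3) → (-321/85, -12/17)
T5 scale by (3, -1): (-321/85, -12/17) → (-963/85, 12/17)
T6 translate by (6, 4): (-963/85, 12/17) → (-453/85, 80/17)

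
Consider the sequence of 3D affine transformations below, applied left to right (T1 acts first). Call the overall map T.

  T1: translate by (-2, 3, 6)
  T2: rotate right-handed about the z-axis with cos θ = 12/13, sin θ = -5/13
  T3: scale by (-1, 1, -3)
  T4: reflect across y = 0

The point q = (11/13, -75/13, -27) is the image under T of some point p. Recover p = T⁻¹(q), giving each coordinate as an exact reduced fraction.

T1 = [1 0 0 -2; 0 1 0 3; 0 0 1 6; 0 0 0 1]
T2·T1 = [12/13 5/13 0 -9/13; -5/13 12/13 0 46/13; 0 0 1 6; 0 0 0 1]
T3·…·T1 = [-12/13 -5/13 0 9/13; -5/13 12/13 0 46/13; 0 0 -3 -18; 0 0 0 1]
T4·…·T1 = [-12/13 -5/13 0 9/13; 5/13 -12/13 0 -46/13; 0 0 -3 -18; 0 0 0 1]
det M = -3; M⁻¹ = [-12/13 5/13 0 2; -5/13 -12/13 0 -3; 0 0 -1/3 -6; 0 0 0 1]
M⁻¹ · (11/13, -75/13, -27)ᵀ = (-1, 2, 3)ᵀ

p = (-1, 2, 3)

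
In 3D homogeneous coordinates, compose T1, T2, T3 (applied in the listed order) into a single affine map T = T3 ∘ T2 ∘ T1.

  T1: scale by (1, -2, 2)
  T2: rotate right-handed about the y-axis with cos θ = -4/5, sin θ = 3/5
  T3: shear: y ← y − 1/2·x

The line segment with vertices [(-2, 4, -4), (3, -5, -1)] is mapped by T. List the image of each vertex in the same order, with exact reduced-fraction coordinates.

image vertices: (-16/5, -32/5, 38/5), (-18/5, 59/5, -1/5)

T1 scale by (1, -2, 2): (-2, 4, -4) → (-2, -8, -8); (3, -5, -1) → (3, 10, -2)
T2 rotate right-handed about the y-axis with cos θ = -4/5, sin θ = 3/5: (-2, -8, -8) → (-16/5, -8, 38/5); (3, 10, -2) → (-18/5, 10, -1/5)
T3 shear: y ← y − 1/2·x: (-16/5, -8, 38/5) → (-16/5, -32/5, 38/5); (-18/5, 10, -1/5) → (-18/5, 59/5, -1/5)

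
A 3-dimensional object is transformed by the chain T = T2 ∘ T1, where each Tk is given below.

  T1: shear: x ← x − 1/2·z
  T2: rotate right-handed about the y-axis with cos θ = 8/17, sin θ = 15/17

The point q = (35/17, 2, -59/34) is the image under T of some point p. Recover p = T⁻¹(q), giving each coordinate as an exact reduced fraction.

p = (3, 2, 1)

T1 = [1 0 -1/2 0; 0 1 0 0; 0 0 1 0; 0 0 0 1]
T2·T1 = [8/17 0 11/17 0; 0 1 0 0; -15/17 0 31/34 0; 0 0 0 1]
det M = 1; M⁻¹ = [31/34 0 -11/17 0; 0 1 0 0; 15/17 0 8/17 0; 0 0 0 1]
M⁻¹ · (35/17, 2, -59/34)ᵀ = (3, 2, 1)ᵀ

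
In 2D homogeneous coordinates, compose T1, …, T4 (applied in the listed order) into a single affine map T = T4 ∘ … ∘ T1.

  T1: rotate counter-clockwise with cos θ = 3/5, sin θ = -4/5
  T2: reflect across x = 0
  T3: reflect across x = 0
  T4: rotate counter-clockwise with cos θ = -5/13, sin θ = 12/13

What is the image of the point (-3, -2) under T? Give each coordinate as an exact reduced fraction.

T(p) = (1/5, -18/5)

T1 rotate counter-clockwise with cos θ = 3/5, sin θ = -4/5: (-3, -2) → (-17/5, 6/5)
T2 reflect across x = 0: (-17/5, 6/5) → (17/5, 6/5)
T3 reflect across x = 0: (17/5, 6/5) → (-17/5, 6/5)
T4 rotate counter-clockwise with cos θ = -5/13, sin θ = 12/13: (-17/5, 6/5) → (1/5, -18/5)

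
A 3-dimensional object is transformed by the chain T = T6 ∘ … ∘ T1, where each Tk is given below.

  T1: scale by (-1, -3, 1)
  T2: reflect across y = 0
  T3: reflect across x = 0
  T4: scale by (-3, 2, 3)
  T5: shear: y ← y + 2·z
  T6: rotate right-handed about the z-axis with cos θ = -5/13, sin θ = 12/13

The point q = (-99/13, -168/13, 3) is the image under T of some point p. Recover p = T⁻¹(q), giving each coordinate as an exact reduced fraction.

p = (3, 1, 1)

T1 = [-1 0 0 0; 0 -3 0 0; 0 0 1 0; 0 0 0 1]
T2·T1 = [-1 0 0 0; 0 3 0 0; 0 0 1 0; 0 0 0 1]
T3·…·T1 = [1 0 0 0; 0 3 0 0; 0 0 1 0; 0 0 0 1]
T4·…·T1 = [-3 0 0 0; 0 6 0 0; 0 0 3 0; 0 0 0 1]
T5·…·T1 = [-3 0 0 0; 0 6 6 0; 0 0 3 0; 0 0 0 1]
T6·…·T1 = [15/13 -72/13 -72/13 0; -36/13 -30/13 -30/13 0; 0 0 3 0; 0 0 0 1]
det M = -54; M⁻¹ = [5/39 -4/13 0 0; -2/13 -5/78 -1/3 0; 0 0 1/3 0; 0 0 0 1]
M⁻¹ · (-99/13, -168/13, 3)ᵀ = (3, 1, 1)ᵀ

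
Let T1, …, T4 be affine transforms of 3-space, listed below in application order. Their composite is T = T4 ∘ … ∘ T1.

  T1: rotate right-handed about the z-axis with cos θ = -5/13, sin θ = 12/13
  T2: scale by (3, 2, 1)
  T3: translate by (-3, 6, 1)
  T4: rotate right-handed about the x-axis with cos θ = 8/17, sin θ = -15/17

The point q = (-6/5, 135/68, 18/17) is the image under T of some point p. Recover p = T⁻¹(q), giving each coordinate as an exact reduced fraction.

T1 = [-5/13 -12/13 0 0; 12/13 -5/13 0 0; 0 0 1 0; 0 0 0 1]
T2·T1 = [-15/13 -36/13 0 0; 24/13 -10/13 0 0; 0 0 1 0; 0 0 0 1]
T3·…·T1 = [-15/13 -36/13 0 -3; 24/13 -10/13 0 6; 0 0 1 1; 0 0 0 1]
T4·…·T1 = [-15/13 -36/13 0 -3; 192/221 -80/221 15/17 63/17; -360/221 150/221 8/17 -82/17; 0 0 0 1]
det M = 6; M⁻¹ = [-5/39 48/221 -90/221 -41/13; -4/13 -20/221 75/442 3/13; 0 15/17 8/17 -1; 0 0 0 1]
M⁻¹ · (-6/5, 135/68, 18/17)ᵀ = (-3, 3/5, 5/4)ᵀ

p = (-3, 3/5, 5/4)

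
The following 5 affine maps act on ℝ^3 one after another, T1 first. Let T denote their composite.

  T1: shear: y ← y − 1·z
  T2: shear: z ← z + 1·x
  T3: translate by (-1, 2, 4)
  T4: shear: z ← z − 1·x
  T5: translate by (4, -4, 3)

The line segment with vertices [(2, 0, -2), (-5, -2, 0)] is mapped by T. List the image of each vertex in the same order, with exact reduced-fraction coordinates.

image vertices: (5, 0, 6), (-2, -4, 8)

T1 shear: y ← y − 1·z: (2, 0, -2) → (2, 2, -2); (-5, -2, 0) → (-5, -2, 0)
T2 shear: z ← z + 1·x: (2, 2, -2) → (2, 2, 0); (-5, -2, 0) → (-5, -2, -5)
T3 translate by (-1, 2, 4): (2, 2, 0) → (1, 4, 4); (-5, -2, -5) → (-6, 0, -1)
T4 shear: z ← z − 1·x: (1, 4, 4) → (1, 4, 3); (-6, 0, -1) → (-6, 0, 5)
T5 translate by (4, -4, 3): (1, 4, 3) → (5, 0, 6); (-6, 0, 5) → (-2, -4, 8)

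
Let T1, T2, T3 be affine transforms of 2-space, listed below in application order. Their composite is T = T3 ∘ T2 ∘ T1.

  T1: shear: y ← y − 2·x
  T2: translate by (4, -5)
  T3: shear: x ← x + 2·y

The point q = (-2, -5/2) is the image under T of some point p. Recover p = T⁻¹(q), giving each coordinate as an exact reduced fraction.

T1 = [1 0 0; -2 1 0; 0 0 1]
T2·T1 = [1 0 4; -2 1 -5; 0 0 1]
T3·…·T1 = [-3 2 -6; -2 1 -5; 0 0 1]
det M = 1; M⁻¹ = [1 -2 -4; 2 -3 -3; 0 0 1]
M⁻¹ · (-2, -5/2)ᵀ = (-1, 1/2)ᵀ

p = (-1, 1/2)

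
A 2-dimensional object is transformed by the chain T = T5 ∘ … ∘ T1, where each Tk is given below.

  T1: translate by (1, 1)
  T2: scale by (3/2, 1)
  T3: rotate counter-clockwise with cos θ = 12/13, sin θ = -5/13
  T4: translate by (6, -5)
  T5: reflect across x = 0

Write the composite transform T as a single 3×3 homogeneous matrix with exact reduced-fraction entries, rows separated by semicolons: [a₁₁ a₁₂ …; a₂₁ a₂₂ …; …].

T = [-18/13 -5/13 -101/13; -15/26 12/13 -121/26; 0 0 1]

T1 = [1 0 1; 0 1 1; 0 0 1]
T2·T1 = [3/2 0 3/2; 0 1 1; 0 0 1]
T3·…·T1 = [18/13 5/13 23/13; -15/26 12/13 9/26; 0 0 1]
T4·…·T1 = [18/13 5/13 101/13; -15/26 12/13 -121/26; 0 0 1]
T5·…·T1 = [-18/13 -5/13 -101/13; -15/26 12/13 -121/26; 0 0 1]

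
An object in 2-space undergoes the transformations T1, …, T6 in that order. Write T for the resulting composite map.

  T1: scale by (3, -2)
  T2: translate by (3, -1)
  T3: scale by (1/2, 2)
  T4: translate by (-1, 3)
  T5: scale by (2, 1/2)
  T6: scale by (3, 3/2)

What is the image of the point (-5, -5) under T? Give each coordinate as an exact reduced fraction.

T(p) = (-42, 63/4)

T1 scale by (3, -2): (-5, -5) → (-15, 10)
T2 translate by (3, -1): (-15, 10) → (-12, 9)
T3 scale by (1/2, 2): (-12, 9) → (-6, 18)
T4 translate by (-1, 3): (-6, 18) → (-7, 21)
T5 scale by (2, 1/2): (-7, 21) → (-14, 21/2)
T6 scale by (3, 3/2): (-14, 21/2) → (-42, 63/4)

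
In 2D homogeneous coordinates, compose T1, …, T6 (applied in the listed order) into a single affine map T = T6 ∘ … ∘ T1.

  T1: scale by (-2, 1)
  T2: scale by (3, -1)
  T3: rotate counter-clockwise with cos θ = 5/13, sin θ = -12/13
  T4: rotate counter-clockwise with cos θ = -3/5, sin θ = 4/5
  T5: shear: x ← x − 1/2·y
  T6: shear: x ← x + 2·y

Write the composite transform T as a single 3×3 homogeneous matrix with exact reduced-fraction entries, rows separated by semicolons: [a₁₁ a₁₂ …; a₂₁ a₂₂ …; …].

T1 = [-2 0 0; 0 1 0; 0 0 1]
T2·T1 = [-6 0 0; 0 -1 0; 0 0 1]
T3·…·T1 = [-30/13 -12/13 0; 72/13 -5/13 0; 0 0 1]
T4·…·T1 = [-198/65 56/65 0; -336/65 -33/65 0; 0 0 1]
T5·…·T1 = [-6/13 29/26 0; -336/65 -33/65 0; 0 0 1]
T6·…·T1 = [-54/5 1/10 0; -336/65 -33/65 0; 0 0 1]

T = [-54/5 1/10 0; -336/65 -33/65 0; 0 0 1]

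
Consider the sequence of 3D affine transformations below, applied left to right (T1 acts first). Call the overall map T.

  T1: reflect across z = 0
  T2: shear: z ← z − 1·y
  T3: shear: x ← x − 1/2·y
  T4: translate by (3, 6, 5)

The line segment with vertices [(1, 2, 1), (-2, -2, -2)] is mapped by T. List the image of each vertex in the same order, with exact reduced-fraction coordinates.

image vertices: (3, 8, 2), (2, 4, 9)

T1 reflect across z = 0: (1, 2, 1) → (1, 2, -1); (-2, -2, -2) → (-2, -2, 2)
T2 shear: z ← z − 1·y: (1, 2, -1) → (1, 2, -3); (-2, -2, 2) → (-2, -2, 4)
T3 shear: x ← x − 1/2·y: (1, 2, -3) → (0, 2, -3); (-2, -2, 4) → (-1, -2, 4)
T4 translate by (3, 6, 5): (0, 2, -3) → (3, 8, 2); (-1, -2, 4) → (2, 4, 9)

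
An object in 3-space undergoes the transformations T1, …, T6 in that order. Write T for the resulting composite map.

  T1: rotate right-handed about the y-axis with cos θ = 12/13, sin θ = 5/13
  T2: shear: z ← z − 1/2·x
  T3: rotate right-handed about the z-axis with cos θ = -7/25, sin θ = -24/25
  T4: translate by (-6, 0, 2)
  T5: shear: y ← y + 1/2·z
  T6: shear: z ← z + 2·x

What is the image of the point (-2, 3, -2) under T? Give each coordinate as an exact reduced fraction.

T1 rotate right-handed about the y-axis with cos θ = 12/13, sin θ = 5/13: (-2, 3, -2) → (-34/13, 3, -14/13)
T2 shear: z ← z − 1/2·x: (-34/13, 3, -14/13) → (-34/13, 3, 3/13)
T3 rotate right-handed about the z-axis with cos θ = -7/25, sin θ = -24/25: (-34/13, 3, 3/13) → (1174/325, 543/325, 3/13)
T4 translate by (-6, 0, 2): (1174/325, 543/325, 3/13) → (-776/325, 543/325, 29/13)
T5 shear: y ← y + 1/2·z: (-776/325, 543/325, 29/13) → (-776/325, 1811/650, 29/13)
T6 shear: z ← z + 2·x: (-776/325, 1811/650, 29/13) → (-776/325, 1811/650, -827/325)

T(p) = (-776/325, 1811/650, -827/325)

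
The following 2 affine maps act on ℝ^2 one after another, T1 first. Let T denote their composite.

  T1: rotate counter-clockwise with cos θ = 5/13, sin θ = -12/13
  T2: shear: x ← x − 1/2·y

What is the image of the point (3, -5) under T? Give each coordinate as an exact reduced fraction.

T(p) = (-29/26, -61/13)

T1 rotate counter-clockwise with cos θ = 5/13, sin θ = -12/13: (3, -5) → (-45/13, -61/13)
T2 shear: x ← x − 1/2·y: (-45/13, -61/13) → (-29/26, -61/13)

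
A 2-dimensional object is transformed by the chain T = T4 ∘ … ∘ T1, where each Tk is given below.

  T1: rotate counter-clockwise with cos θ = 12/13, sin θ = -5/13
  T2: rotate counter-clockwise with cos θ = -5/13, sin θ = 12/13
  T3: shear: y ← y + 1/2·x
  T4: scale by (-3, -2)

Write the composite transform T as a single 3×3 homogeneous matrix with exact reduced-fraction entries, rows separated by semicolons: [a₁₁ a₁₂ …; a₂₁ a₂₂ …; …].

T1 = [12/13 5/13 0; -5/13 12/13 0; 0 0 1]
T2·T1 = [0 -1 0; 1 0 0; 0 0 1]
T3·…·T1 = [0 -1 0; 1 -1/2 0; 0 0 1]
T4·…·T1 = [0 3 0; -2 1 0; 0 0 1]

T = [0 3 0; -2 1 0; 0 0 1]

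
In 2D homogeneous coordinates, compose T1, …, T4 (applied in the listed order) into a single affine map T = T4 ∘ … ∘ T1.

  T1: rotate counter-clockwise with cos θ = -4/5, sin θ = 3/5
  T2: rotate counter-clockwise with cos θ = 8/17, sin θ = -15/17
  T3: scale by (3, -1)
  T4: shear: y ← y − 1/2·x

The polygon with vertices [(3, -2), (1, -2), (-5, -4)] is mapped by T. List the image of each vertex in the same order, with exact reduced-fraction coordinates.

T1 rotate counter-clockwise with cos θ = -4/5, sin θ = 3/5: (3, -2) → (-6/5, 17/5); (1, -2) → (2/5, 11/5); (-5, -4) → (32/5, 1/5)
T2 rotate counter-clockwise with cos θ = 8/17, sin θ = -15/17: (-6/5, 17/5) → (207/85, 226/85); (2/5, 11/5) → (181/85, 58/85); (32/5, 1/5) → (271/85, -472/85)
T3 scale by (3, -1): (207/85, 226/85) → (621/85, -226/85); (181/85, 58/85) → (543/85, -58/85); (271/85, -472/85) → (813/85, 472/85)
T4 shear: y ← y − 1/2·x: (621/85, -226/85) → (621/85, -1073/170); (543/85, -58/85) → (543/85, -659/170); (813/85, 472/85) → (813/85, 131/170)

image vertices: (621/85, -1073/170), (543/85, -659/170), (813/85, 131/170)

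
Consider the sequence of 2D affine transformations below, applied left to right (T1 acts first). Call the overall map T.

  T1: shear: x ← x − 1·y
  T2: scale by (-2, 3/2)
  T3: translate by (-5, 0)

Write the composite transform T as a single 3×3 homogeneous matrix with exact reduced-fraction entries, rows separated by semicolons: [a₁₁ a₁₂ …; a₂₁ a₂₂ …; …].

T = [-2 2 -5; 0 3/2 0; 0 0 1]

T1 = [1 -1 0; 0 1 0; 0 0 1]
T2·T1 = [-2 2 0; 0 3/2 0; 0 0 1]
T3·…·T1 = [-2 2 -5; 0 3/2 0; 0 0 1]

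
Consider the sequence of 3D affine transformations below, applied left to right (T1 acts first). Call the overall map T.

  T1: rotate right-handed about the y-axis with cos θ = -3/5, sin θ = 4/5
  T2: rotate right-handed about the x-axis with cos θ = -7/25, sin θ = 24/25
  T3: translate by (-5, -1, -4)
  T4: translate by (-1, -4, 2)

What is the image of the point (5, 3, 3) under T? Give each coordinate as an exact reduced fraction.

T1 rotate right-handed about the y-axis with cos θ = -3/5, sin θ = 4/5: (5, 3, 3) → (-3/5, 3, -29/5)
T2 rotate right-handed about the x-axis with cos θ = -7/25, sin θ = 24/25: (-3/5, 3, -29/5) → (-3/5, 591/125, 563/125)
T3 translate by (-5, -1, -4): (-3/5, 591/125, 563/125) → (-28/5, 466/125, 63/125)
T4 translate by (-1, -4, 2): (-28/5, 466/125, 63/125) → (-33/5, -34/125, 313/125)

T(p) = (-33/5, -34/125, 313/125)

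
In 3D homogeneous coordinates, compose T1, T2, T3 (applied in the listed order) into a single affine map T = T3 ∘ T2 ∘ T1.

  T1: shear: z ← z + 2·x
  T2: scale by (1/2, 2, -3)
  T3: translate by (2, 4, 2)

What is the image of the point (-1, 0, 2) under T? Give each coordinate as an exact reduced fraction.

T1 shear: z ← z + 2·x: (-1, 0, 2) → (-1, 0, 0)
T2 scale by (1/2, 2, -3): (-1, 0, 0) → (-1/2, 0, 0)
T3 translate by (2, 4, 2): (-1/2, 0, 0) → (3/2, 4, 2)

T(p) = (3/2, 4, 2)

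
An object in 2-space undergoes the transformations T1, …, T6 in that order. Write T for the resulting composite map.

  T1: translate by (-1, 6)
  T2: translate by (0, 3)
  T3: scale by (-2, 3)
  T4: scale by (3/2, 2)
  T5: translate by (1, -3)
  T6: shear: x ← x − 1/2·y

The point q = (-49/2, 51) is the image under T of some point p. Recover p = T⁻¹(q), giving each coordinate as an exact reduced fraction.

p = (1, 0)

T1 = [1 0 -1; 0 1 6; 0 0 1]
T2·T1 = [1 0 -1; 0 1 9; 0 0 1]
T3·…·T1 = [-2 0 2; 0 3 27; 0 0 1]
T4·…·T1 = [-3 0 3; 0 6 54; 0 0 1]
T5·…·T1 = [-3 0 4; 0 6 51; 0 0 1]
T6·…·T1 = [-3 -3 -43/2; 0 6 51; 0 0 1]
det M = -18; M⁻¹ = [-1/3 -1/6 4/3; 0 1/6 -17/2; 0 0 1]
M⁻¹ · (-49/2, 51)ᵀ = (1, 0)ᵀ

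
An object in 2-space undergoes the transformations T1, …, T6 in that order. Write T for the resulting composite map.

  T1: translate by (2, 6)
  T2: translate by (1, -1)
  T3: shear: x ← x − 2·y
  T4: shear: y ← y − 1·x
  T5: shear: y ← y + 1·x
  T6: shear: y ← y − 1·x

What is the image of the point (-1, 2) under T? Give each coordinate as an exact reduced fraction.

T(p) = (-12, 19)

T1 translate by (2, 6): (-1, 2) → (1, 8)
T2 translate by (1, -1): (1, 8) → (2, 7)
T3 shear: x ← x − 2·y: (2, 7) → (-12, 7)
T4 shear: y ← y − 1·x: (-12, 7) → (-12, 19)
T5 shear: y ← y + 1·x: (-12, 19) → (-12, 7)
T6 shear: y ← y − 1·x: (-12, 7) → (-12, 19)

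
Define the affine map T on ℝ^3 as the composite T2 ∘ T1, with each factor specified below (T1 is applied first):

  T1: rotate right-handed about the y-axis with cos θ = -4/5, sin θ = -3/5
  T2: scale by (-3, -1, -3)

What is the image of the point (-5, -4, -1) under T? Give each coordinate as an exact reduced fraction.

T(p) = (-69/5, 4, 33/5)

T1 rotate right-handed about the y-axis with cos θ = -4/5, sin θ = -3/5: (-5, -4, -1) → (23/5, -4, -11/5)
T2 scale by (-3, -1, -3): (23/5, -4, -11/5) → (-69/5, 4, 33/5)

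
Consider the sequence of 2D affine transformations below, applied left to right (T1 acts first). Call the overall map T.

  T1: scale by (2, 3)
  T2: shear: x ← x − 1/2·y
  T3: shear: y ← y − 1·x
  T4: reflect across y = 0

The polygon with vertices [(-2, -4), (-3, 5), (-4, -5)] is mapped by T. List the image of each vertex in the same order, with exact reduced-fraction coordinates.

image vertices: (2, 14), (-27/2, -57/2), (-1/2, 29/2)

T1 scale by (2, 3): (-2, -4) → (-4, -12); (-3, 5) → (-6, 15); (-4, -5) → (-8, -15)
T2 shear: x ← x − 1/2·y: (-4, -12) → (2, -12); (-6, 15) → (-27/2, 15); (-8, -15) → (-1/2, -15)
T3 shear: y ← y − 1·x: (2, -12) → (2, -14); (-27/2, 15) → (-27/2, 57/2); (-1/2, -15) → (-1/2, -29/2)
T4 reflect across y = 0: (2, -14) → (2, 14); (-27/2, 57/2) → (-27/2, -57/2); (-1/2, -29/2) → (-1/2, 29/2)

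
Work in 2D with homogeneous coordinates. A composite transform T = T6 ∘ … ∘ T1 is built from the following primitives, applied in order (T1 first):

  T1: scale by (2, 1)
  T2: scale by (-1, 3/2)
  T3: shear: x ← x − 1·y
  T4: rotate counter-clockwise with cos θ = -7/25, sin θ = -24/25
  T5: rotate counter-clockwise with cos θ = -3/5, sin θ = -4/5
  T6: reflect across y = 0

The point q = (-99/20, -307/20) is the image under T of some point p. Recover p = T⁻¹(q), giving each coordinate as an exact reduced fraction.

p = (-5, -7/2)

T1 = [2 0 0; 0 1 0; 0 0 1]
T2·T1 = [-2 0 0; 0 3/2 0; 0 0 1]
T3·…·T1 = [-2 -3/2 0; 0 3/2 0; 0 0 1]
T4·…·T1 = [14/25 93/50 0; 48/25 51/50 0; 0 0 1]
T5·…·T1 = [6/5 -3/10 0; -8/5 -21/10 0; 0 0 1]
T6·…·T1 = [6/5 -3/10 0; 8/5 21/10 0; 0 0 1]
det M = 3; M⁻¹ = [7/10 1/10 0; -8/15 2/5 0; 0 0 1]
M⁻¹ · (-99/20, -307/20)ᵀ = (-5, -7/2)ᵀ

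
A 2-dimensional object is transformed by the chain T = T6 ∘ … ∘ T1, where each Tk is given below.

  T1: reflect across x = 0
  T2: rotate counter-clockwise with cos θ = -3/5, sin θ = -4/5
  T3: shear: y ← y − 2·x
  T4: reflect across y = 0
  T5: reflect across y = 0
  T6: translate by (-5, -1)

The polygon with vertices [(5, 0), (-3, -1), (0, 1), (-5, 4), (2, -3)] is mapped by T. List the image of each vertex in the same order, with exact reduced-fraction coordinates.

image vertices: (-2, -3), (-38/5, 12/5), (-21/5, -16/5), (-24/5, -39/5), (-31/5, 24/5)

T1 reflect across x = 0: (5, 0) → (-5, 0); (-3, -1) → (3, -1); (0, 1) → (0, 1); (-5, 4) → (5, 4); (2, -3) → (-2, -3)
T2 rotate counter-clockwise with cos θ = -3/5, sin θ = -4/5: (-5, 0) → (3, 4); (3, -1) → (-13/5, -9/5); (0, 1) → (4/5, -3/5); (5, 4) → (1/5, -32/5); (-2, -3) → (-6/5, 17/5)
T3 shear: y ← y − 2·x: (3, 4) → (3, -2); (-13/5, -9/5) → (-13/5, 17/5); (4/5, -3/5) → (4/5, -11/5); (1/5, -32/5) → (1/5, -34/5); (-6/5, 17/5) → (-6/5, 29/5)
T4 reflect across y = 0: (3, -2) → (3, 2); (-13/5, 17/5) → (-13/5, -17/5); (4/5, -11/5) → (4/5, 11/5); (1/5, -34/5) → (1/5, 34/5); (-6/5, 29/5) → (-6/5, -29/5)
T5 reflect across y = 0: (3, 2) → (3, -2); (-13/5, -17/5) → (-13/5, 17/5); (4/5, 11/5) → (4/5, -11/5); (1/5, 34/5) → (1/5, -34/5); (-6/5, -29/5) → (-6/5, 29/5)
T6 translate by (-5, -1): (3, -2) → (-2, -3); (-13/5, 17/5) → (-38/5, 12/5); (4/5, -11/5) → (-21/5, -16/5); (1/5, -34/5) → (-24/5, -39/5); (-6/5, 29/5) → (-31/5, 24/5)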